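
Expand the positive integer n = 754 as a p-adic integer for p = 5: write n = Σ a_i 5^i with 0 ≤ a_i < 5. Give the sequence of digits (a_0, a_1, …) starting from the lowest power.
(a_0, a_1, …) = (4, 0, 0, 1, 1)

Repeated division by 5 gives the digits low-to-high: 754 = 4 + 1·5^3 + 1·5^4. Digit sequence: (4, 0, 0, 1, 1).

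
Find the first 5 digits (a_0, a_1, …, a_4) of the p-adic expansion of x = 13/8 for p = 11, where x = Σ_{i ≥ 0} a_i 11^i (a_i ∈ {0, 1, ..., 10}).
(a_0, …, a_4) = (3, 4, 1, 4, 1)

v_11(13/8) = 0 (numerator and denominator both coprime to 11), so x ∈ ℤ_11^×. Compute digits iteratively via a_i = x_i mod 11, x_{i+1} = (x_i − a_i)/11, with x_0 = x:
  x_0 = 13/8;  a_0 = 3;  x_1 = (x_0 − 3)/11 = -1/8
  x_1 = -1/8;  a_1 = 4;  x_2 = (x_1 − 4)/11 = -3/8
  x_2 = -3/8;  a_2 = 1;  x_3 = (x_2 − 1)/11 = -1/8
  x_3 = -1/8;  a_3 = 4;  x_4 = (x_3 − 4)/11 = -3/8
  x_4 = -3/8;  a_4 = 1;  x_5 = (x_4 − 1)/11 = -1/8
Digits: (3, 4, 1, 4, 1).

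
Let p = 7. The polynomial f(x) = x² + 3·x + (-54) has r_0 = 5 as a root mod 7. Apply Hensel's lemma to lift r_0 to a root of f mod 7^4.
r_3 = 2392 (mod 2401)

Hensel: r_{i+1} = r_i − f(r_i)·(f′(r_i))^{-1} mod 7^{i+2}, f′(x) = 2x + 3. Iterate:
  r_0 = 5 (mod 7)
  r_1 = 40 (mod 49)
  r_2 = 334 (mod 343)
  r_3 = 2392 (mod 2401)
Final: r = 2392 satisfies f(r) ≡ 0 mod 7^4.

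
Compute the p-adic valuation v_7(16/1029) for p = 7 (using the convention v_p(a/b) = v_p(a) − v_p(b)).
v_7(16/1029) = -3

Factor powers of 7 from the numerator and denominator of the reduced fraction: 16 = 7^0 · 16 and 1029 = 7^3 · 3. Apply v_p(a/b) = v_p(a) − v_p(b): v_7(16/1029) = 0 − 3 = -3.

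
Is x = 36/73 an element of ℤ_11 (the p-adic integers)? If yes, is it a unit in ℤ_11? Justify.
x ∈ ℤ_11^× (unit); v_11(x) = 0

ℤ_11 = {x ∈ ℚ_11 : v_11(x) ≥ 0} and ℤ_11^× = {x ∈ ℤ_11 : v_11(x) = 0}. Here v_11(36/73) = v_11(num) − v_11(den) = 0; compare against these criteria.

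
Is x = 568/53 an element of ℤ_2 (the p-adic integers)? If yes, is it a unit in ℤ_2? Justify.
x ∈ ℤ_2 but not a unit; v_2(x) = 3 > 0

ℤ_2 = {x ∈ ℚ_2 : v_2(x) ≥ 0} and ℤ_2^× = {x ∈ ℤ_2 : v_2(x) = 0}. Here v_2(568/53) = v_2(num) − v_2(den) = 3; compare against these criteria.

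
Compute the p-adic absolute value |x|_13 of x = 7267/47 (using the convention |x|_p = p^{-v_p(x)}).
|7267/47|_13 = 1/169

Step 1 — compute v_13(x) by factoring powers of 13 out of the numerator and denominator: v_13(7267/47) = 2. Step 2 — apply |x|_p = p^{-v_p(x)} = 13^{-2} = 1/169.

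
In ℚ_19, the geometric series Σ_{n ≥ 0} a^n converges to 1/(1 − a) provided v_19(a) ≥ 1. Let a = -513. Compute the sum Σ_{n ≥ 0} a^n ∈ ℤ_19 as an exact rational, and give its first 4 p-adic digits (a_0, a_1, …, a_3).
Σ a^n = 1/(1 − a) = 1/514;  first 4 digits = (1, 11, 5, 1)

v_19(a) = 1 ≥ 1, so the series converges in ℤ_19 to 1/(1 − a) = 1/(1 − (-513)) = 1/514. Expand this rational in ℤ_19: compute digits iteratively via d_i = x_i mod 19, x_{i+1} = (x_i − d_i)/19. The first 4 digits are (1, 11, 5, 1).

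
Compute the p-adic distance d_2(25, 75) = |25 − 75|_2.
d_2(25, 75) = 1/2

Step 1 — x − y = 25 − 75 = -50. Step 2 — v_2(-50) = 1 (factor: -50 = −(2^1 · 25); the sign does not affect v_p). Step 3 — |x − y|_2 = 2^{-1} = 1/2.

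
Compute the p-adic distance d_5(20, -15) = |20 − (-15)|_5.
d_5(20, -15) = 1/5

Step 1 — x − y = 20 − (-15) = 35. Step 2 — v_5(35) = 1 (factor: 35 = (5^1 · 7); the sign does not affect v_p). Step 3 — |x − y|_5 = 5^{-1} = 1/5.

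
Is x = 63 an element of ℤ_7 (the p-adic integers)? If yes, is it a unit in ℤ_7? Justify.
x ∈ ℤ_7 but not a unit; v_7(x) = 1 > 0

ℤ_7 = {x ∈ ℚ_7 : v_7(x) ≥ 0} and ℤ_7^× = {x ∈ ℤ_7 : v_7(x) = 0}. Here v_7(63) = v_7(num) − v_7(den) = 1; compare against these criteria.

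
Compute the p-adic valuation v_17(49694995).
v_17(49694995) = 5

v_17(n) is the largest exponent k such that 17^k divides n. Factor out: 49694995 = 17^5 · 35. (Sign doesn't affect v_p.) So v_17(49694995) = 5.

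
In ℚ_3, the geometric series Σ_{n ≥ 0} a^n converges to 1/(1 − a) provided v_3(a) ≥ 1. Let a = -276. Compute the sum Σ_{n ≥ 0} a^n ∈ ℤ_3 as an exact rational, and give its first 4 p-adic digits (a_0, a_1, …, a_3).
Σ a^n = 1/(1 − a) = 1/277;  first 4 digits = (1, 1, 0, 1)

v_3(a) = 1 ≥ 1, so the series converges in ℤ_3 to 1/(1 − a) = 1/(1 − (-276)) = 1/277. Expand this rational in ℤ_3: compute digits iteratively via d_i = x_i mod 3, x_{i+1} = (x_i − d_i)/3. The first 4 digits are (1, 1, 0, 1).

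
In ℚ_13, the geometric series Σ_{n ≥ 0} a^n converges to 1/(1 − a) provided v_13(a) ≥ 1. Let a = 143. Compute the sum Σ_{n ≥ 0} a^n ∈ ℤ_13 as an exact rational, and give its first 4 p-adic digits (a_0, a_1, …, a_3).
Σ a^n = 1/(1 − a) = -1/142;  first 4 digits = (1, 11, 4, 1)

v_13(a) = 1 ≥ 1, so the series converges in ℤ_13 to 1/(1 − a) = 1/(1 − 143) = -1/142. Expand this rational in ℤ_13: compute digits iteratively via d_i = x_i mod 13, x_{i+1} = (x_i − d_i)/13. The first 4 digits are (1, 11, 4, 1).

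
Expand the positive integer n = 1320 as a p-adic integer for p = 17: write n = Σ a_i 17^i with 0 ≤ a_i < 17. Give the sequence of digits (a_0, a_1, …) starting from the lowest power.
(a_0, a_1, …) = (11, 9, 4)

Repeated division by 17 gives the digits low-to-high: 1320 = 11 + 9·17^1 + 4·17^2. Digit sequence: (11, 9, 4).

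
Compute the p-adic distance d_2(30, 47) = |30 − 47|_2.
d_2(30, 47) = 1

Step 1 — x − y = 30 − 47 = -17. Step 2 — v_2(-17) = 0 (factor: -17 = −(2^0 · 17); the sign does not affect v_p). Step 3 — |x − y|_2 = 2^{0} = 1.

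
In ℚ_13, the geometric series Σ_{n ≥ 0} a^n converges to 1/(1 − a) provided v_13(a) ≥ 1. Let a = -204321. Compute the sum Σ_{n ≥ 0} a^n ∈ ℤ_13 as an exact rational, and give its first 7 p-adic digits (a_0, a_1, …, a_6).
Σ a^n = 1/(1 − a) = 1/204322;  first 7 digits = (1, 0, 0, 11, 5, 12, 3)

v_13(a) = 3 ≥ 1, so the series converges in ℤ_13 to 1/(1 − a) = 1/(1 − (-204321)) = 1/204322. Expand this rational in ℤ_13: compute digits iteratively via d_i = x_i mod 13, x_{i+1} = (x_i − d_i)/13. The first 7 digits are (1, 0, 0, 11, 5, 12, 3).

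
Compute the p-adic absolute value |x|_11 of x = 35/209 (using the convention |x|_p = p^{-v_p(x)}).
|35/209|_11 = 11

Step 1 — compute v_11(x) by factoring powers of 11 out of the numerator and denominator: v_11(35/209) = -1. Step 2 — apply |x|_p = p^{-v_p(x)} = 11^{1} = 11.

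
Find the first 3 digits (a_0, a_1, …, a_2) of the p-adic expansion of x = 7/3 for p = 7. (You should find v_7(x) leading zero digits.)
(a_0, …, a_2) = (0, 5, 4)

v_7(7/3) = 1, so a_0 = ... = a_0 = 0. Factor out: x = 7^1 · u with u = 1/3 a unit in ℤ_7. Expand u iteratively via a_{v+i} = u_i mod 7, u_{i+1} = (u_i − a_{v+i})/7:
  u_0 = 1/3;  a_1 = 5;  u_1 = (u_0 − 5)/7 = -2/3
  u_1 = -2/3;  a_2 = 4;  u_2 = (u_1 − 4)/7 = -2/3
Digits: (0, 5, 4).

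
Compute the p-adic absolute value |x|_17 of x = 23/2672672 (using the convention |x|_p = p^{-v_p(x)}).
|23/2672672|_17 = 83521

Step 1 — compute v_17(x) by factoring powers of 17 out of the numerator and denominator: v_17(23/2672672) = -4. Step 2 — apply |x|_p = p^{-v_p(x)} = 17^{4} = 83521.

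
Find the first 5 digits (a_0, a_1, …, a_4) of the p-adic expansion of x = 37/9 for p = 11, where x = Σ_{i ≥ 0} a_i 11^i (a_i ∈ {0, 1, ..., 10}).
(a_0, …, a_4) = (9, 2, 1, 6, 8)

v_11(37/9) = 0 (numerator and denominator both coprime to 11), so x ∈ ℤ_11^×. Compute digits iteratively via a_i = x_i mod 11, x_{i+1} = (x_i − a_i)/11, with x_0 = x:
  x_0 = 37/9;  a_0 = 9;  x_1 = (x_0 − 9)/11 = -4/9
  x_1 = -4/9;  a_1 = 2;  x_2 = (x_1 − 2)/11 = -2/9
  x_2 = -2/9;  a_2 = 1;  x_3 = (x_2 − 1)/11 = -1/9
  x_3 = -1/9;  a_3 = 6;  x_4 = (x_3 − 6)/11 = -5/9
  x_4 = -5/9;  a_4 = 8;  x_5 = (x_4 − 8)/11 = -7/9
Digits: (9, 2, 1, 6, 8).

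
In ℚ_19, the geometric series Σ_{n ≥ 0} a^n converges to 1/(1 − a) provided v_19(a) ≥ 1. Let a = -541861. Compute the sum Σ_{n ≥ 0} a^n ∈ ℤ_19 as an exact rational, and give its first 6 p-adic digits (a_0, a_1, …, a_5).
Σ a^n = 1/(1 − a) = 1/541862;  first 6 digits = (1, 0, 0, 16, 14, 18)

v_19(a) = 3 ≥ 1, so the series converges in ℤ_19 to 1/(1 − a) = 1/(1 − (-541861)) = 1/541862. Expand this rational in ℤ_19: compute digits iteratively via d_i = x_i mod 19, x_{i+1} = (x_i − d_i)/19. The first 6 digits are (1, 0, 0, 16, 14, 18).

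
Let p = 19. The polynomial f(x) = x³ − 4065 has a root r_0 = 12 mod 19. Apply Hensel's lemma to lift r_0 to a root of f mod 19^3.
r_2 = 3660 (mod 6859)

Hensel: r_{i+1} = r_i − f(r_i)/f′(r_i) mod 19^{i+2}, where f′(x) = 3x². Iterate:
  r_0 = 12 (mod 19)
  r_1 = 50 (mod 361)
  r_2 = 3660 (mod 6859)
Final: r = 3660 with f(r) ≡ 0 mod 19^3.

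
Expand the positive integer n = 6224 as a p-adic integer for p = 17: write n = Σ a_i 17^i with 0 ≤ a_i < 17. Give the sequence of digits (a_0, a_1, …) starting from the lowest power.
(a_0, a_1, …) = (2, 9, 4, 1)

Repeated division by 17 gives the digits low-to-high: 6224 = 2 + 9·17^1 + 4·17^2 + 1·17^3. Digit sequence: (2, 9, 4, 1).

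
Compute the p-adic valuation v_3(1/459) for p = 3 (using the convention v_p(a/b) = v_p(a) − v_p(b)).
v_3(1/459) = -3

Factor powers of 3 from the numerator and denominator of the reduced fraction: 1 = 3^0 · 1 and 459 = 3^3 · 17. Apply v_p(a/b) = v_p(a) − v_p(b): v_3(1/459) = 0 − 3 = -3.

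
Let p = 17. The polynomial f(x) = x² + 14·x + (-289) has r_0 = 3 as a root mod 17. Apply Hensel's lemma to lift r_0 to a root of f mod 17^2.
r_1 = 275 (mod 289)

Hensel: r_{i+1} = r_i − f(r_i)·(f′(r_i))^{-1} mod 17^{i+2}, f′(x) = 2x + 14. Iterate:
  r_0 = 3 (mod 17)
  r_1 = 275 (mod 289)
Final: r = 275 satisfies f(r) ≡ 0 mod 17^2.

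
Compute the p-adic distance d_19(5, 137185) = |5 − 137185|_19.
d_19(5, 137185) = 1/6859

Step 1 — x − y = 5 − 137185 = -137180. Step 2 — v_19(-137180) = 3 (factor: -137180 = −(19^3 · 20); the sign does not affect v_p). Step 3 — |x − y|_19 = 19^{-3} = 1/6859.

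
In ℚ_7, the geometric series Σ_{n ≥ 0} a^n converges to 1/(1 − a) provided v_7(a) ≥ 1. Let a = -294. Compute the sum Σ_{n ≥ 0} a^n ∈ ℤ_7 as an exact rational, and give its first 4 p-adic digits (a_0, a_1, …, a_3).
Σ a^n = 1/(1 − a) = 1/295;  first 4 digits = (1, 0, 1, 6)

v_7(a) = 2 ≥ 1, so the series converges in ℤ_7 to 1/(1 − a) = 1/(1 − (-294)) = 1/295. Expand this rational in ℤ_7: compute digits iteratively via d_i = x_i mod 7, x_{i+1} = (x_i − d_i)/7. The first 4 digits are (1, 0, 1, 6).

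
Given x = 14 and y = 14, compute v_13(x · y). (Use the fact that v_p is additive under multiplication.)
v_13(196) = 0

v_p(x) = 0 (factor: 14 = 13^0 · 14); v_p(y) = 0 (factor: 14 = 13^0 · 14). Additivity: v_p(xy) = v_p(x) + v_p(y) = 0 + 0 = 0. (Direct check: xy = 196 = 13^0 · (196).)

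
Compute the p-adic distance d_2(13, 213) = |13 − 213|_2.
d_2(13, 213) = 1/8

Step 1 — x − y = 13 − 213 = -200. Step 2 — v_2(-200) = 3 (factor: -200 = −(2^3 · 25); the sign does not affect v_p). Step 3 — |x − y|_2 = 2^{-3} = 1/8.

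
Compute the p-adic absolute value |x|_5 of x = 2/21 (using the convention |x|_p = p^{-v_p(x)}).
|2/21|_5 = 1

Step 1 — compute v_5(x) by factoring powers of 5 out of the numerator and denominator: v_5(2/21) = 0. Step 2 — apply |x|_p = p^{-v_p(x)} = 5^{0} = 1.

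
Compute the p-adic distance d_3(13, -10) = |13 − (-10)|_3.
d_3(13, -10) = 1

Step 1 — x − y = 13 − (-10) = 23. Step 2 — v_3(23) = 0 (factor: 23 = (3^0 · 23); the sign does not affect v_p). Step 3 — |x − y|_3 = 3^{0} = 1.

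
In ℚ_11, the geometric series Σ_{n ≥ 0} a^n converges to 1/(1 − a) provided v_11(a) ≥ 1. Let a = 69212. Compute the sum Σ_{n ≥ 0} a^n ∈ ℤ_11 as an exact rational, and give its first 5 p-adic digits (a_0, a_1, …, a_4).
Σ a^n = 1/(1 − a) = -1/69211;  first 5 digits = (1, 0, 0, 8, 4)

v_11(a) = 3 ≥ 1, so the series converges in ℤ_11 to 1/(1 − a) = 1/(1 − 69212) = -1/69211. Expand this rational in ℤ_11: compute digits iteratively via d_i = x_i mod 11, x_{i+1} = (x_i − d_i)/11. The first 5 digits are (1, 0, 0, 8, 4).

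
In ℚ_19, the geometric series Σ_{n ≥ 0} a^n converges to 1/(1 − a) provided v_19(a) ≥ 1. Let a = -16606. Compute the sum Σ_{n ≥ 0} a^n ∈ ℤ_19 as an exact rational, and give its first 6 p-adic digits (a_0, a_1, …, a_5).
Σ a^n = 1/(1 − a) = 1/16607;  first 6 digits = (1, 0, 11, 16, 6, 16)

v_19(a) = 2 ≥ 1, so the series converges in ℤ_19 to 1/(1 − a) = 1/(1 − (-16606)) = 1/16607. Expand this rational in ℤ_19: compute digits iteratively via d_i = x_i mod 19, x_{i+1} = (x_i − d_i)/19. The first 6 digits are (1, 0, 11, 16, 6, 16).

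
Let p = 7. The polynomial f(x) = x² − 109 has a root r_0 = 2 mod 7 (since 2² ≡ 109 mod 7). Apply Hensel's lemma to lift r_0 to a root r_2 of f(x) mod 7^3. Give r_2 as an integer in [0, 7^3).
r_2 = 65 (mod 343)

Hensel's recurrence: r_{i+1} = r_i − f(r_i)·(f′(r_i))^{-1} mod 7^{i+2}, with f′(x) = 2x. Iterate:
  r_0 = 2 (mod 7)
  r_1 = 16 (mod 49)
  r_2 = 65 (mod 343)
Final: r_2 = 65, and one checks f(r_2) ≡ 0 mod 7^3.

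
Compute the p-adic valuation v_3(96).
v_3(96) = 1

v_3(n) is the largest exponent k such that 3^k divides n. Factor out: 96 = 3^1 · 32. (Sign doesn't affect v_p.) So v_3(96) = 1.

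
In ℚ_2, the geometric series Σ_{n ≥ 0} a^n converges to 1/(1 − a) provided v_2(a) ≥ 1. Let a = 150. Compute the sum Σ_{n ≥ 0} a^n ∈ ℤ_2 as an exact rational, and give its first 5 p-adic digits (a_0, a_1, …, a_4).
Σ a^n = 1/(1 − a) = -1/149;  first 5 digits = (1, 1, 0, 0, 0)

v_2(a) = 1 ≥ 1, so the series converges in ℤ_2 to 1/(1 − a) = 1/(1 − 150) = -1/149. Expand this rational in ℤ_2: compute digits iteratively via d_i = x_i mod 2, x_{i+1} = (x_i − d_i)/2. The first 5 digits are (1, 1, 0, 0, 0).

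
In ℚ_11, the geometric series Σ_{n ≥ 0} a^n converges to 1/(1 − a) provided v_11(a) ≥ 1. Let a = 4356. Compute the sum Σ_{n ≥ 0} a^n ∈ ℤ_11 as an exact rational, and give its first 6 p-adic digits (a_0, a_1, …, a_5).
Σ a^n = 1/(1 − a) = -1/4355;  first 6 digits = (1, 0, 3, 3, 9, 7)

v_11(a) = 2 ≥ 1, so the series converges in ℤ_11 to 1/(1 − a) = 1/(1 − 4356) = -1/4355. Expand this rational in ℤ_11: compute digits iteratively via d_i = x_i mod 11, x_{i+1} = (x_i − d_i)/11. The first 6 digits are (1, 0, 3, 3, 9, 7).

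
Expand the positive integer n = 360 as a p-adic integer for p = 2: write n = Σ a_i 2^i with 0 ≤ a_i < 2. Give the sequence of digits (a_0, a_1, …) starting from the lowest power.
(a_0, a_1, …) = (0, 0, 0, 1, 0, 1, 1, 0, 1)

Repeated division by 2 gives the digits low-to-high: 360 = 1·2^3 + 1·2^5 + 1·2^6 + 1·2^8. Digit sequence: (0, 0, 0, 1, 0, 1, 1, 0, 1).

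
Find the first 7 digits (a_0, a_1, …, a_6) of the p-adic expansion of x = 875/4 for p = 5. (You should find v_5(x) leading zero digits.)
(a_0, …, a_6) = (0, 0, 0, 3, 1, 1, 1)

v_5(875/4) = 3, so a_0 = ... = a_2 = 0. Factor out: x = 5^3 · u with u = 7/4 a unit in ℤ_5. Expand u iteratively via a_{v+i} = u_i mod 5, u_{i+1} = (u_i − a_{v+i})/5:
  u_0 = 7/4;  a_3 = 3;  u_1 = (u_0 − 3)/5 = -1/4
  u_1 = -1/4;  a_4 = 1;  u_2 = (u_1 − 1)/5 = -1/4
  u_2 = -1/4;  a_5 = 1;  u_3 = (u_2 − 1)/5 = -1/4
  u_3 = -1/4;  a_6 = 1;  u_4 = (u_3 − 1)/5 = -1/4
Digits: (0, 0, 0, 3, 1, 1, 1).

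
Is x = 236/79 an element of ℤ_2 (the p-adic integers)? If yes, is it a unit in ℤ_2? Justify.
x ∈ ℤ_2 but not a unit; v_2(x) = 2 > 0

ℤ_2 = {x ∈ ℚ_2 : v_2(x) ≥ 0} and ℤ_2^× = {x ∈ ℤ_2 : v_2(x) = 0}. Here v_2(236/79) = v_2(num) − v_2(den) = 2; compare against these criteria.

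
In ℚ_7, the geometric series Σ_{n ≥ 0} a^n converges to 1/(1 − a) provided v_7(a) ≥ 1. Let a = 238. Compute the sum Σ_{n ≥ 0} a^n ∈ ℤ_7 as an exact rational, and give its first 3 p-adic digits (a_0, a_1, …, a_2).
Σ a^n = 1/(1 − a) = -1/237;  first 3 digits = (1, 6, 5)

v_7(a) = 1 ≥ 1, so the series converges in ℤ_7 to 1/(1 − a) = 1/(1 − 238) = -1/237. Expand this rational in ℤ_7: compute digits iteratively via d_i = x_i mod 7, x_{i+1} = (x_i − d_i)/7. The first 3 digits are (1, 6, 5).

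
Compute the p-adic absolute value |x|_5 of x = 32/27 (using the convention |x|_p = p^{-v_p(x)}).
|32/27|_5 = 1

Step 1 — compute v_5(x) by factoring powers of 5 out of the numerator and denominator: v_5(32/27) = 0. Step 2 — apply |x|_p = p^{-v_p(x)} = 5^{0} = 1.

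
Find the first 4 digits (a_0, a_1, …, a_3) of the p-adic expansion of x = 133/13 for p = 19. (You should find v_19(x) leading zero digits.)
(a_0, …, a_3) = (0, 2, 16, 5)

v_19(133/13) = 1, so a_0 = ... = a_0 = 0. Factor out: x = 19^1 · u with u = 7/13 a unit in ℤ_19. Expand u iteratively via a_{v+i} = u_i mod 19, u_{i+1} = (u_i − a_{v+i})/19:
  u_0 = 7/13;  a_1 = 2;  u_1 = (u_0 − 2)/19 = -1/13
  u_1 = -1/13;  a_2 = 16;  u_2 = (u_1 − 16)/19 = -11/13
  u_2 = -11/13;  a_3 = 5;  u_3 = (u_2 − 5)/19 = -4/13
Digits: (0, 2, 16, 5).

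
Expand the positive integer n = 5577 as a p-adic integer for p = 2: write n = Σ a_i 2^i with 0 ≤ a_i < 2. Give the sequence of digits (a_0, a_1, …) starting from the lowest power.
(a_0, a_1, …) = (1, 0, 0, 1, 0, 0, 1, 1, 1, 0, 1, 0, 1)

Repeated division by 2 gives the digits low-to-high: 5577 = 1 + 1·2^3 + 1·2^6 + 1·2^7 + 1·2^8 + 1·2^10 + 1·2^12. Digit sequence: (1, 0, 0, 1, 0, 0, 1, 1, 1, 0, 1, 0, 1).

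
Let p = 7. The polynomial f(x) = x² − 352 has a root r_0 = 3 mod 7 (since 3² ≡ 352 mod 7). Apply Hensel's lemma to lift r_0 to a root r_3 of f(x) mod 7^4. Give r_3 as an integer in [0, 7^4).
r_3 = 2061 (mod 2401)

Hensel's recurrence: r_{i+1} = r_i − f(r_i)·(f′(r_i))^{-1} mod 7^{i+2}, with f′(x) = 2x. Iterate:
  r_0 = 3 (mod 7)
  r_1 = 3 (mod 49)
  r_2 = 3 (mod 343)
  r_3 = 2061 (mod 2401)
Final: r_3 = 2061, and one checks f(r_3) ≡ 0 mod 7^4.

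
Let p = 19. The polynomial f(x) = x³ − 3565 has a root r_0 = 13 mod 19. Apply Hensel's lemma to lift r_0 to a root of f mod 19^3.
r_2 = 2673 (mod 6859)

Hensel: r_{i+1} = r_i − f(r_i)/f′(r_i) mod 19^{i+2}, where f′(x) = 3x². Iterate:
  r_0 = 13 (mod 19)
  r_1 = 146 (mod 361)
  r_2 = 2673 (mod 6859)
Final: r = 2673 with f(r) ≡ 0 mod 19^3.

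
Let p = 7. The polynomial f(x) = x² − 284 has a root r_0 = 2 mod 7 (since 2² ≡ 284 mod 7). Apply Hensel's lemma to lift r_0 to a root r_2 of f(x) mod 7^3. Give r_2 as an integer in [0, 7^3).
r_2 = 219 (mod 343)

Hensel's recurrence: r_{i+1} = r_i − f(r_i)·(f′(r_i))^{-1} mod 7^{i+2}, with f′(x) = 2x. Iterate:
  r_0 = 2 (mod 7)
  r_1 = 23 (mod 49)
  r_2 = 219 (mod 343)
Final: r_2 = 219, and one checks f(r_2) ≡ 0 mod 7^3.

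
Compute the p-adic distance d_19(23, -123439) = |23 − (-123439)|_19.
d_19(23, -123439) = 1/6859

Step 1 — x − y = 23 − (-123439) = 123462. Step 2 — v_19(123462) = 3 (factor: 123462 = (19^3 · 18); the sign does not affect v_p). Step 3 — |x − y|_19 = 19^{-3} = 1/6859.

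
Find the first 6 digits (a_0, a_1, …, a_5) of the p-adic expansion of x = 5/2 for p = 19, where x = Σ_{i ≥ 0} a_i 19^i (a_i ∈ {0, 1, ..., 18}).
(a_0, …, a_5) = (12, 9, 9, 9, 9, 9)

v_19(5/2) = 0 (numerator and denominator both coprime to 19), so x ∈ ℤ_19^×. Compute digits iteratively via a_i = x_i mod 19, x_{i+1} = (x_i − a_i)/19, with x_0 = x:
  x_0 = 5/2;  a_0 = 12;  x_1 = (x_0 − 12)/19 = -1/2
  x_1 = -1/2;  a_1 = 9;  x_2 = (x_1 − 9)/19 = -1/2
  x_2 = -1/2;  a_2 = 9;  x_3 = (x_2 − 9)/19 = -1/2
  x_3 = -1/2;  a_3 = 9;  x_4 = (x_3 − 9)/19 = -1/2
  x_4 = -1/2;  a_4 = 9;  x_5 = (x_4 − 9)/19 = -1/2
  x_5 = -1/2;  a_5 = 9;  x_6 = (x_5 − 9)/19 = -1/2
Digits: (12, 9, 9, 9, 9, 9).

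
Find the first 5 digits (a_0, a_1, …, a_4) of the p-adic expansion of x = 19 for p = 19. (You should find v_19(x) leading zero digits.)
(a_0, …, a_4) = (0, 1, 0, 0, 0)

v_19(19) = 1, so a_0 = ... = a_0 = 0. Factor out: x = 19^1 · u with u = 1 a unit in ℤ_19. Expand u iteratively via a_{v+i} = u_i mod 19, u_{i+1} = (u_i − a_{v+i})/19:
  u_0 = 1;  a_1 = 1;  u_1 = (u_0 − 1)/19 = 0
  u_1 = 0;  a_2 = 0;  u_2 = (u_1 − 0)/19 = 0
  u_2 = 0;  a_3 = 0;  u_3 = (u_2 − 0)/19 = 0
  u_3 = 0;  a_4 = 0;  u_4 = (u_3 − 0)/19 = 0
Digits: (0, 1, 0, 0, 0).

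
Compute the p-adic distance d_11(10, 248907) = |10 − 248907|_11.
d_11(10, 248907) = 1/14641

Step 1 — x − y = 10 − 248907 = -248897. Step 2 — v_11(-248897) = 4 (factor: -248897 = −(11^4 · 17); the sign does not affect v_p). Step 3 — |x − y|_11 = 11^{-4} = 1/14641.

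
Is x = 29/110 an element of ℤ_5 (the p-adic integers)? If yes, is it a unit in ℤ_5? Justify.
x ∉ ℤ_5 (v_5(x) = -1 < 0)

ℤ_5 = {x ∈ ℚ_5 : v_5(x) ≥ 0} and ℤ_5^× = {x ∈ ℤ_5 : v_5(x) = 0}. Here v_5(29/110) = v_5(num) − v_5(den) = -1; compare against these criteria.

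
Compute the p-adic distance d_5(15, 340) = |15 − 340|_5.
d_5(15, 340) = 1/25

Step 1 — x − y = 15 − 340 = -325. Step 2 — v_5(-325) = 2 (factor: -325 = −(5^2 · 13); the sign does not affect v_p). Step 3 — |x − y|_5 = 5^{-2} = 1/25.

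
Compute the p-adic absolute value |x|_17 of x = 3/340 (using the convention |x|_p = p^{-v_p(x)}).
|3/340|_17 = 17

Step 1 — compute v_17(x) by factoring powers of 17 out of the numerator and denominator: v_17(3/340) = -1. Step 2 — apply |x|_p = p^{-v_p(x)} = 17^{1} = 17.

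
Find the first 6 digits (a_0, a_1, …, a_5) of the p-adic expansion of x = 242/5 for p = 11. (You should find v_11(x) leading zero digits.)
(a_0, …, a_5) = (0, 0, 7, 6, 6, 6)

v_11(242/5) = 2, so a_0 = ... = a_1 = 0. Factor out: x = 11^2 · u with u = 2/5 a unit in ℤ_11. Expand u iteratively via a_{v+i} = u_i mod 11, u_{i+1} = (u_i − a_{v+i})/11:
  u_0 = 2/5;  a_2 = 7;  u_1 = (u_0 − 7)/11 = -3/5
  u_1 = -3/5;  a_3 = 6;  u_2 = (u_1 − 6)/11 = -3/5
  u_2 = -3/5;  a_4 = 6;  u_3 = (u_2 − 6)/11 = -3/5
  u_3 = -3/5;  a_5 = 6;  u_4 = (u_3 − 6)/11 = -3/5
Digits: (0, 0, 7, 6, 6, 6).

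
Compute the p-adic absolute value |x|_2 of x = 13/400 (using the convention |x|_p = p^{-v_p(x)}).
|13/400|_2 = 16

Step 1 — compute v_2(x) by factoring powers of 2 out of the numerator and denominator: v_2(13/400) = -4. Step 2 — apply |x|_p = p^{-v_p(x)} = 2^{4} = 16.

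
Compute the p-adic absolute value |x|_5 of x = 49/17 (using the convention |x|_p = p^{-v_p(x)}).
|49/17|_5 = 1

Step 1 — compute v_5(x) by factoring powers of 5 out of the numerator and denominator: v_5(49/17) = 0. Step 2 — apply |x|_p = p^{-v_p(x)} = 5^{0} = 1.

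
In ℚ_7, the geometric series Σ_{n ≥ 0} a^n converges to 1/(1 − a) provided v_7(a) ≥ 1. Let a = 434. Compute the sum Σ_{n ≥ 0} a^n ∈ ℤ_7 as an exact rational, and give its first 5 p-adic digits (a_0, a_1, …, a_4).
Σ a^n = 1/(1 − a) = -1/433;  first 5 digits = (1, 6, 2, 3, 1)

v_7(a) = 1 ≥ 1, so the series converges in ℤ_7 to 1/(1 − a) = 1/(1 − 434) = -1/433. Expand this rational in ℤ_7: compute digits iteratively via d_i = x_i mod 7, x_{i+1} = (x_i − d_i)/7. The first 5 digits are (1, 6, 2, 3, 1).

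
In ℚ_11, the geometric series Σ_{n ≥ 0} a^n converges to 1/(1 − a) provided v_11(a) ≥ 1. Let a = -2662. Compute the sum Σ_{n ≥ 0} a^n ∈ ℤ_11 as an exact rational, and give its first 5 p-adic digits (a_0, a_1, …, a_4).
Σ a^n = 1/(1 − a) = 1/2663;  first 5 digits = (1, 0, 0, 9, 10)

v_11(a) = 3 ≥ 1, so the series converges in ℤ_11 to 1/(1 − a) = 1/(1 − (-2662)) = 1/2663. Expand this rational in ℤ_11: compute digits iteratively via d_i = x_i mod 11, x_{i+1} = (x_i − d_i)/11. The first 5 digits are (1, 0, 0, 9, 10).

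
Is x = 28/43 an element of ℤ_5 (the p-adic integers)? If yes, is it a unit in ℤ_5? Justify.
x ∈ ℤ_5^× (unit); v_5(x) = 0

ℤ_5 = {x ∈ ℚ_5 : v_5(x) ≥ 0} and ℤ_5^× = {x ∈ ℤ_5 : v_5(x) = 0}. Here v_5(28/43) = v_5(num) − v_5(den) = 0; compare against these criteria.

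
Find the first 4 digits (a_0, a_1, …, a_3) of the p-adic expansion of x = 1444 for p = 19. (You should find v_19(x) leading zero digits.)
(a_0, …, a_3) = (0, 0, 4, 0)

v_19(1444) = 2, so a_0 = ... = a_1 = 0. Factor out: x = 19^2 · u with u = 4 a unit in ℤ_19. Expand u iteratively via a_{v+i} = u_i mod 19, u_{i+1} = (u_i − a_{v+i})/19:
  u_0 = 4;  a_2 = 4;  u_1 = (u_0 − 4)/19 = 0
  u_1 = 0;  a_3 = 0;  u_2 = (u_1 − 0)/19 = 0
Digits: (0, 0, 4, 0).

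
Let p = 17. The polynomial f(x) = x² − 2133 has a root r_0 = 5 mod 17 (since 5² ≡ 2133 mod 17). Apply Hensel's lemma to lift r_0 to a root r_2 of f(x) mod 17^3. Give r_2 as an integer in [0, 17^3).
r_2 = 1314 (mod 4913)

Hensel's recurrence: r_{i+1} = r_i − f(r_i)·(f′(r_i))^{-1} mod 17^{i+2}, with f′(x) = 2x. Iterate:
  r_0 = 5 (mod 17)
  r_1 = 158 (mod 289)
  r_2 = 1314 (mod 4913)
Final: r_2 = 1314, and one checks f(r_2) ≡ 0 mod 17^3.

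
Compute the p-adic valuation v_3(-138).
v_3(-138) = 1

v_3(n) is the largest exponent k such that 3^k divides n. Factor out: -138 = -3^1 · 46. (Sign doesn't affect v_p.) So v_3(-138) = 1.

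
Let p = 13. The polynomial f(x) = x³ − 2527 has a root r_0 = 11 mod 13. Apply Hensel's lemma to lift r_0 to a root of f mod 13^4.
r_3 = 21630 (mod 28561)

Hensel: r_{i+1} = r_i − f(r_i)/f′(r_i) mod 13^{i+2}, where f′(x) = 3x². Iterate:
  r_0 = 11 (mod 13)
  r_1 = 167 (mod 169)
  r_2 = 1857 (mod 2197)
  r_3 = 21630 (mod 28561)
Final: r = 21630 with f(r) ≡ 0 mod 13^4.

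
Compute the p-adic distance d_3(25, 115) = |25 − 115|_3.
d_3(25, 115) = 1/9

Step 1 — x − y = 25 − 115 = -90. Step 2 — v_3(-90) = 2 (factor: -90 = −(3^2 · 10); the sign does not affect v_p). Step 3 — |x − y|_3 = 3^{-2} = 1/9.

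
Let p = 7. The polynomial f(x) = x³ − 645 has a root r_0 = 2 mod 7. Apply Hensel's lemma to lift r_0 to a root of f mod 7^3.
r_2 = 198 (mod 343)

Hensel: r_{i+1} = r_i − f(r_i)/f′(r_i) mod 7^{i+2}, where f′(x) = 3x². Iterate:
  r_0 = 2 (mod 7)
  r_1 = 2 (mod 49)
  r_2 = 198 (mod 343)
Final: r = 198 with f(r) ≡ 0 mod 7^3.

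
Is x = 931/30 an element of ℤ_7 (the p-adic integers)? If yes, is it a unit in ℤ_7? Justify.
x ∈ ℤ_7 but not a unit; v_7(x) = 2 > 0

ℤ_7 = {x ∈ ℚ_7 : v_7(x) ≥ 0} and ℤ_7^× = {x ∈ ℤ_7 : v_7(x) = 0}. Here v_7(931/30) = v_7(num) − v_7(den) = 2; compare against these criteria.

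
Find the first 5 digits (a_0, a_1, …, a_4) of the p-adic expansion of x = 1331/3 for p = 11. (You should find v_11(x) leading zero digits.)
(a_0, …, a_4) = (0, 0, 0, 4, 7)

v_11(1331/3) = 3, so a_0 = ... = a_2 = 0. Factor out: x = 11^3 · u with u = 1/3 a unit in ℤ_11. Expand u iteratively via a_{v+i} = u_i mod 11, u_{i+1} = (u_i − a_{v+i})/11:
  u_0 = 1/3;  a_3 = 4;  u_1 = (u_0 − 4)/11 = -1/3
  u_1 = -1/3;  a_4 = 7;  u_2 = (u_1 − 7)/11 = -2/3
Digits: (0, 0, 0, 4, 7).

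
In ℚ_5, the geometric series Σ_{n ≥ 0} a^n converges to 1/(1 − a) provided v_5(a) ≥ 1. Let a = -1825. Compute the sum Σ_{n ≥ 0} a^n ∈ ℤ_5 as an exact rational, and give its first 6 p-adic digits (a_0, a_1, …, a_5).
Σ a^n = 1/(1 − a) = 1/1826;  first 6 digits = (1, 0, 2, 0, 1, 0)

v_5(a) = 2 ≥ 1, so the series converges in ℤ_5 to 1/(1 − a) = 1/(1 − (-1825)) = 1/1826. Expand this rational in ℤ_5: compute digits iteratively via d_i = x_i mod 5, x_{i+1} = (x_i − d_i)/5. The first 6 digits are (1, 0, 2, 0, 1, 0).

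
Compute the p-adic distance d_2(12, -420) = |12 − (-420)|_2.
d_2(12, -420) = 1/16

Step 1 — x − y = 12 − (-420) = 432. Step 2 — v_2(432) = 4 (factor: 432 = (2^4 · 27); the sign does not affect v_p). Step 3 — |x − y|_2 = 2^{-4} = 1/16.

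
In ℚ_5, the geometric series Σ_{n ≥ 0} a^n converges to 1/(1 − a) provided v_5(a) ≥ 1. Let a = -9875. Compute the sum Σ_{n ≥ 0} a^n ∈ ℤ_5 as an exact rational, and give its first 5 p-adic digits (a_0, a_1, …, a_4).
Σ a^n = 1/(1 − a) = 1/9876;  first 5 digits = (1, 0, 0, 1, 4)

v_5(a) = 3 ≥ 1, so the series converges in ℤ_5 to 1/(1 − a) = 1/(1 − (-9875)) = 1/9876. Expand this rational in ℤ_5: compute digits iteratively via d_i = x_i mod 5, x_{i+1} = (x_i − d_i)/5. The first 5 digits are (1, 0, 0, 1, 4).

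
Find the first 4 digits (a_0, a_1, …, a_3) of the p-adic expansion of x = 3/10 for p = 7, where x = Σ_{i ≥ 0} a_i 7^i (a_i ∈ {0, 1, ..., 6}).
(a_0, …, a_3) = (1, 2, 6, 4)

v_7(3/10) = 0 (numerator and denominator both coprime to 7), so x ∈ ℤ_7^×. Compute digits iteratively via a_i = x_i mod 7, x_{i+1} = (x_i − a_i)/7, with x_0 = x:
  x_0 = 3/10;  a_0 = 1;  x_1 = (x_0 − 1)/7 = -1/10
  x_1 = -1/10;  a_1 = 2;  x_2 = (x_1 − 2)/7 = -3/10
  x_2 = -3/10;  a_2 = 6;  x_3 = (x_2 − 6)/7 = -9/10
  x_3 = -9/10;  a_3 = 4;  x_4 = (x_3 − 4)/7 = -7/10
Digits: (1, 2, 6, 4).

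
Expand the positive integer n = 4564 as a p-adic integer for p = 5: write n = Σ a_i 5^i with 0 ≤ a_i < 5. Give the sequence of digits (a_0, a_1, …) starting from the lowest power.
(a_0, a_1, …) = (4, 2, 2, 1, 2, 1)

Repeated division by 5 gives the digits low-to-high: 4564 = 4 + 2·5^1 + 2·5^2 + 1·5^3 + 2·5^4 + 1·5^5. Digit sequence: (4, 2, 2, 1, 2, 1).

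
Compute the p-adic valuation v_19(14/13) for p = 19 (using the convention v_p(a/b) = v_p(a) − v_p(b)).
v_19(14/13) = 0

Factor powers of 19 from the numerator and denominator of the reduced fraction: 14 = 19^0 · 14 and 13 = 19^0 · 13. Apply v_p(a/b) = v_p(a) − v_p(b): v_19(14/13) = 0 − 0 = 0.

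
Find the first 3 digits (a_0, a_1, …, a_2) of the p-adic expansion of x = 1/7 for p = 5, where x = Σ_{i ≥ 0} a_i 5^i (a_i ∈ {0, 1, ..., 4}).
(a_0, …, a_2) = (3, 3, 0)

v_5(1/7) = 0 (numerator and denominator both coprime to 5), so x ∈ ℤ_5^×. Compute digits iteratively via a_i = x_i mod 5, x_{i+1} = (x_i − a_i)/5, with x_0 = x:
  x_0 = 1/7;  a_0 = 3;  x_1 = (x_0 − 3)/5 = -4/7
  x_1 = -4/7;  a_1 = 3;  x_2 = (x_1 − 3)/5 = -5/7
  x_2 = -5/7;  a_2 = 0;  x_3 = (x_2 − 0)/5 = -1/7
Digits: (3, 3, 0).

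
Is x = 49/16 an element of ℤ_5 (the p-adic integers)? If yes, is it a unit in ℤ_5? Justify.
x ∈ ℤ_5^× (unit); v_5(x) = 0

ℤ_5 = {x ∈ ℚ_5 : v_5(x) ≥ 0} and ℤ_5^× = {x ∈ ℤ_5 : v_5(x) = 0}. Here v_5(49/16) = v_5(num) − v_5(den) = 0; compare against these criteria.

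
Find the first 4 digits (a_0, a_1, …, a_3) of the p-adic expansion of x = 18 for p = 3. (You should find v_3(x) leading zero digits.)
(a_0, …, a_3) = (0, 0, 2, 0)

v_3(18) = 2, so a_0 = ... = a_1 = 0. Factor out: x = 3^2 · u with u = 2 a unit in ℤ_3. Expand u iteratively via a_{v+i} = u_i mod 3, u_{i+1} = (u_i − a_{v+i})/3:
  u_0 = 2;  a_2 = 2;  u_1 = (u_0 − 2)/3 = 0
  u_1 = 0;  a_3 = 0;  u_2 = (u_1 − 0)/3 = 0
Digits: (0, 0, 2, 0).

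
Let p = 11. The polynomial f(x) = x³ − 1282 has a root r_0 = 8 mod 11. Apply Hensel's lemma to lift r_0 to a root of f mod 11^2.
r_1 = 41 (mod 121)

Hensel: r_{i+1} = r_i − f(r_i)/f′(r_i) mod 11^{i+2}, where f′(x) = 3x². Iterate:
  r_0 = 8 (mod 11)
  r_1 = 41 (mod 121)
Final: r = 41 with f(r) ≡ 0 mod 11^2.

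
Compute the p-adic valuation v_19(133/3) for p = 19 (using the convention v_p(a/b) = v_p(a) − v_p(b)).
v_19(133/3) = 1

Factor powers of 19 from the numerator and denominator of the reduced fraction: 133 = 19^1 · 7 and 3 = 19^0 · 3. Apply v_p(a/b) = v_p(a) − v_p(b): v_19(133/3) = 1 − 0 = 1.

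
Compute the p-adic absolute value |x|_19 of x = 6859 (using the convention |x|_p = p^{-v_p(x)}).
|6859|_19 = 1/6859

Step 1 — compute v_19(x) by factoring powers of 19 out of the numerator and denominator: v_19(6859) = 3. Step 2 — apply |x|_p = p^{-v_p(x)} = 19^{-3} = 1/6859.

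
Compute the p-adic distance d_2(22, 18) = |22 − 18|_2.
d_2(22, 18) = 1/4

Step 1 — x − y = 22 − 18 = 4. Step 2 — v_2(4) = 2 (factor: 4 = (2^2 · 1); the sign does not affect v_p). Step 3 — |x − y|_2 = 2^{-2} = 1/4.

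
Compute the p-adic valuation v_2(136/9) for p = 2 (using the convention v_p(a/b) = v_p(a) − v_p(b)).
v_2(136/9) = 3

Factor powers of 2 from the numerator and denominator of the reduced fraction: 136 = 2^3 · 17 and 9 = 2^0 · 9. Apply v_p(a/b) = v_p(a) − v_p(b): v_2(136/9) = 3 − 0 = 3.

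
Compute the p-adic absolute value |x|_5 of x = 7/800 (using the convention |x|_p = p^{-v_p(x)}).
|7/800|_5 = 25

Step 1 — compute v_5(x) by factoring powers of 5 out of the numerator and denominator: v_5(7/800) = -2. Step 2 — apply |x|_p = p^{-v_p(x)} = 5^{2} = 25.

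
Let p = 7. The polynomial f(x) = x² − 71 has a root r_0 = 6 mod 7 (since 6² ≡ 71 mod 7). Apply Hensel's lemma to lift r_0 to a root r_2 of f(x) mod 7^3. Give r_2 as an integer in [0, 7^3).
r_2 = 62 (mod 343)

Hensel's recurrence: r_{i+1} = r_i − f(r_i)·(f′(r_i))^{-1} mod 7^{i+2}, with f′(x) = 2x. Iterate:
  r_0 = 6 (mod 7)
  r_1 = 13 (mod 49)
  r_2 = 62 (mod 343)
Final: r_2 = 62, and one checks f(r_2) ≡ 0 mod 7^3.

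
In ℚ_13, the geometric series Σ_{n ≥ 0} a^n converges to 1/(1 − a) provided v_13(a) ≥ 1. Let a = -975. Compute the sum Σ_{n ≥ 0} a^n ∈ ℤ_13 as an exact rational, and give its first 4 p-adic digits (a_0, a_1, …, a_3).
Σ a^n = 1/(1 − a) = 1/976;  first 4 digits = (1, 3, 3, 4)

v_13(a) = 1 ≥ 1, so the series converges in ℤ_13 to 1/(1 − a) = 1/(1 − (-975)) = 1/976. Expand this rational in ℤ_13: compute digits iteratively via d_i = x_i mod 13, x_{i+1} = (x_i − d_i)/13. The first 4 digits are (1, 3, 3, 4).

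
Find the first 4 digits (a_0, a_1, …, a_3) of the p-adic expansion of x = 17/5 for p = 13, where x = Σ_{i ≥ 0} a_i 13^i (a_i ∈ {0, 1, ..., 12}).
(a_0, …, a_3) = (6, 5, 10, 7)

v_13(17/5) = 0 (numerator and denominator both coprime to 13), so x ∈ ℤ_13^×. Compute digits iteratively via a_i = x_i mod 13, x_{i+1} = (x_i − a_i)/13, with x_0 = x:
  x_0 = 17/5;  a_0 = 6;  x_1 = (x_0 − 6)/13 = -1/5
  x_1 = -1/5;  a_1 = 5;  x_2 = (x_1 − 5)/13 = -2/5
  x_2 = -2/5;  a_2 = 10;  x_3 = (x_2 − 10)/13 = -4/5
  x_3 = -4/5;  a_3 = 7;  x_4 = (x_3 − 7)/13 = -3/5
Digits: (6, 5, 10, 7).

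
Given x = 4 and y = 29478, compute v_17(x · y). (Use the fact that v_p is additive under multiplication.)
v_17(117912) = 3

v_p(x) = 0 (factor: 4 = 17^0 · 4); v_p(y) = 3 (factor: 29478 = 17^3 · 6). Additivity: v_p(xy) = v_p(x) + v_p(y) = 0 + 3 = 3. (Direct check: xy = 117912 = 17^3 · (24).)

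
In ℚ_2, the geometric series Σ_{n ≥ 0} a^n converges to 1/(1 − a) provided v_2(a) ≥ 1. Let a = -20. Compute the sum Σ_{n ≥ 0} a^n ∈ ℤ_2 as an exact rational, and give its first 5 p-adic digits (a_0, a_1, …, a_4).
Σ a^n = 1/(1 − a) = 1/21;  first 5 digits = (1, 0, 1, 1, 1)

v_2(a) = 2 ≥ 1, so the series converges in ℤ_2 to 1/(1 − a) = 1/(1 − (-20)) = 1/21. Expand this rational in ℤ_2: compute digits iteratively via d_i = x_i mod 2, x_{i+1} = (x_i − d_i)/2. The first 5 digits are (1, 0, 1, 1, 1).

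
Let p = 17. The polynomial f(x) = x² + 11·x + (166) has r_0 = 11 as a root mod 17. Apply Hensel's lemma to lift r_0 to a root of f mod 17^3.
r_2 = 3887 (mod 4913)

Hensel: r_{i+1} = r_i − f(r_i)·(f′(r_i))^{-1} mod 17^{i+2}, f′(x) = 2x + 11. Iterate:
  r_0 = 11 (mod 17)
  r_1 = 130 (mod 289)
  r_2 = 3887 (mod 4913)
Final: r = 3887 satisfies f(r) ≡ 0 mod 17^3.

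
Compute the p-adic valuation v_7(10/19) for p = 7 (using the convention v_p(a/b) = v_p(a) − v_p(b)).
v_7(10/19) = 0

Factor powers of 7 from the numerator and denominator of the reduced fraction: 10 = 7^0 · 10 and 19 = 7^0 · 19. Apply v_p(a/b) = v_p(a) − v_p(b): v_7(10/19) = 0 − 0 = 0.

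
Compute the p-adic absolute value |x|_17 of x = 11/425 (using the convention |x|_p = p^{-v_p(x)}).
|11/425|_17 = 17

Step 1 — compute v_17(x) by factoring powers of 17 out of the numerator and denominator: v_17(11/425) = -1. Step 2 — apply |x|_p = p^{-v_p(x)} = 17^{1} = 17.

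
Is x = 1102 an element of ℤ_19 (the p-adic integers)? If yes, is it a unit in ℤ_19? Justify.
x ∈ ℤ_19 but not a unit; v_19(x) = 1 > 0

ℤ_19 = {x ∈ ℚ_19 : v_19(x) ≥ 0} and ℤ_19^× = {x ∈ ℤ_19 : v_19(x) = 0}. Here v_19(1102) = v_19(num) − v_19(den) = 1; compare against these criteria.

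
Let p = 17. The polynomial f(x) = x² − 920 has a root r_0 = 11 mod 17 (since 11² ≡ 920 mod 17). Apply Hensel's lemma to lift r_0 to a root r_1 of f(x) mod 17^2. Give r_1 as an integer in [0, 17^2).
r_1 = 113 (mod 289)

Hensel's recurrence: r_{i+1} = r_i − f(r_i)·(f′(r_i))^{-1} mod 17^{i+2}, with f′(x) = 2x. Iterate:
  r_0 = 11 (mod 17)
  r_1 = 113 (mod 289)
Final: r_1 = 113, and one checks f(r_1) ≡ 0 mod 17^2.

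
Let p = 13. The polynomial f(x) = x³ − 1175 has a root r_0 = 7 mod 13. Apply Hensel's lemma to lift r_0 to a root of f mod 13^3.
r_2 = 722 (mod 2197)

Hensel: r_{i+1} = r_i − f(r_i)/f′(r_i) mod 13^{i+2}, where f′(x) = 3x². Iterate:
  r_0 = 7 (mod 13)
  r_1 = 46 (mod 169)
  r_2 = 722 (mod 2197)
Final: r = 722 with f(r) ≡ 0 mod 13^3.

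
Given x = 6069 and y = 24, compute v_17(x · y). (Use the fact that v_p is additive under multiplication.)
v_17(145656) = 2

v_p(x) = 2 (factor: 6069 = 17^2 · 21); v_p(y) = 0 (factor: 24 = 17^0 · 24). Additivity: v_p(xy) = v_p(x) + v_p(y) = 2 + 0 = 2. (Direct check: xy = 145656 = 17^2 · (504).)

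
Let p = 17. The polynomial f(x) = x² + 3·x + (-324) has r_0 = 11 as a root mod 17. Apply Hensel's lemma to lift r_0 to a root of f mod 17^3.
r_2 = 2272 (mod 4913)

Hensel: r_{i+1} = r_i − f(r_i)·(f′(r_i))^{-1} mod 17^{i+2}, f′(x) = 2x + 3. Iterate:
  r_0 = 11 (mod 17)
  r_1 = 249 (mod 289)
  r_2 = 2272 (mod 4913)
Final: r = 2272 satisfies f(r) ≡ 0 mod 17^3.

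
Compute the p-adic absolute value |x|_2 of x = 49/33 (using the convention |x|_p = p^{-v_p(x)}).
|49/33|_2 = 1

Step 1 — compute v_2(x) by factoring powers of 2 out of the numerator and denominator: v_2(49/33) = 0. Step 2 — apply |x|_p = p^{-v_p(x)} = 2^{0} = 1.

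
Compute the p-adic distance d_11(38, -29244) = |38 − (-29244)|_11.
d_11(38, -29244) = 1/14641

Step 1 — x − y = 38 − (-29244) = 29282. Step 2 — v_11(29282) = 4 (factor: 29282 = (11^4 · 2); the sign does not affect v_p). Step 3 — |x − y|_11 = 11^{-4} = 1/14641.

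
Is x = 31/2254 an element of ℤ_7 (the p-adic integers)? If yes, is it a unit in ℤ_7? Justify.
x ∉ ℤ_7 (v_7(x) = -2 < 0)

ℤ_7 = {x ∈ ℚ_7 : v_7(x) ≥ 0} and ℤ_7^× = {x ∈ ℤ_7 : v_7(x) = 0}. Here v_7(31/2254) = v_7(num) − v_7(den) = -2; compare against these criteria.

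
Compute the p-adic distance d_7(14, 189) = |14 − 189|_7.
d_7(14, 189) = 1/7

Step 1 — x − y = 14 − 189 = -175. Step 2 — v_7(-175) = 1 (factor: -175 = −(7^1 · 25); the sign does not affect v_p). Step 3 — |x − y|_7 = 7^{-1} = 1/7.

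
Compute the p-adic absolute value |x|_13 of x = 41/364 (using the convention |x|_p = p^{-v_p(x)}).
|41/364|_13 = 13

Step 1 — compute v_13(x) by factoring powers of 13 out of the numerator and denominator: v_13(41/364) = -1. Step 2 — apply |x|_p = p^{-v_p(x)} = 13^{1} = 13.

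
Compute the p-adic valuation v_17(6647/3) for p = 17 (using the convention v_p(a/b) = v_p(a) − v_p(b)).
v_17(6647/3) = 2

Factor powers of 17 from the numerator and denominator of the reduced fraction: 6647 = 17^2 · 23 and 3 = 17^0 · 3. Apply v_p(a/b) = v_p(a) − v_p(b): v_17(6647/3) = 2 − 0 = 2.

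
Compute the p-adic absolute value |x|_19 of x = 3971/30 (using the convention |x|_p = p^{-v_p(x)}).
|3971/30|_19 = 1/361

Step 1 — compute v_19(x) by factoring powers of 19 out of the numerator and denominator: v_19(3971/30) = 2. Step 2 — apply |x|_p = p^{-v_p(x)} = 19^{-2} = 1/361.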